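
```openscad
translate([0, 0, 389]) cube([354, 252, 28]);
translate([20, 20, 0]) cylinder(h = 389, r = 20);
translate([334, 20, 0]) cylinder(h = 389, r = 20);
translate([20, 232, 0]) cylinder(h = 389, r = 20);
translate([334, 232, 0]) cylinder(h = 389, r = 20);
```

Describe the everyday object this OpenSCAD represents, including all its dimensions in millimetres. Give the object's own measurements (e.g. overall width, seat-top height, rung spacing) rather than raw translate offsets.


A simple wooden stool: a rectangular seat 354 mm (x) by 252 mm (y), 28 mm thick, top face at z = 417 mm, on four round legs, each 40 mm in diameter. The legs rest on z = 0, each leg's axis is inset half a diameter from the nearest pair of seat edges (so the leg's bounding box is flush with the corner).


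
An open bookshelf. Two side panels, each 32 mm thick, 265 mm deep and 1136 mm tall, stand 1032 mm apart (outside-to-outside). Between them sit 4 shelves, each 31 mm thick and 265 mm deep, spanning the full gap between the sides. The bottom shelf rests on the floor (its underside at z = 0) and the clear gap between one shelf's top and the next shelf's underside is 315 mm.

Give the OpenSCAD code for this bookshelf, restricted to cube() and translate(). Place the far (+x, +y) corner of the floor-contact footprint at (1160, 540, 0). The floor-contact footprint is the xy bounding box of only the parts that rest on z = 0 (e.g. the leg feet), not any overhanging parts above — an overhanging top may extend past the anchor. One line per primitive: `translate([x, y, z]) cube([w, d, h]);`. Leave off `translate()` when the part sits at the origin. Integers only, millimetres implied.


translate([128, 275, 0]) cube([32, 265, 1136]);
translate([1128, 275, 0]) cube([32, 265, 1136]);
translate([160, 275, 0]) cube([968, 265, 31]);
translate([160, 275, 346]) cube([968, 265, 31]);
translate([160, 275, 692]) cube([968, 265, 31]);
translate([160, 275, 1038]) cube([968, 265, 31]);


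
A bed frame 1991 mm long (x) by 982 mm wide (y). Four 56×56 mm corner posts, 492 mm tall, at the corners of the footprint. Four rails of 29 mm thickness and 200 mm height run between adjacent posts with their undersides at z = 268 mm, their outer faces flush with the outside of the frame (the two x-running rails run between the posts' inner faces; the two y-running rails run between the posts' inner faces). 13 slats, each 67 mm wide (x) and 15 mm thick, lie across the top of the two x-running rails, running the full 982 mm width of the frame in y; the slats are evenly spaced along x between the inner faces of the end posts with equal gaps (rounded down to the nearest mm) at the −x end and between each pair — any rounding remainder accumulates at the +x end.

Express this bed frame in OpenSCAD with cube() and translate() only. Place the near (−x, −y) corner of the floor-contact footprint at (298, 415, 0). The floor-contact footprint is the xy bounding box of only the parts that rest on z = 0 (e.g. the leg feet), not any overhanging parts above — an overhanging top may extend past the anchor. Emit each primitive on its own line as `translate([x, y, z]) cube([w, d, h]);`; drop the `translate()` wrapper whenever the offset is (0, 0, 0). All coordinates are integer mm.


translate([298, 415, 0]) cube([56, 56, 492]);
translate([298, 1341, 0]) cube([56, 56, 492]);
translate([2233, 415, 0]) cube([56, 56, 492]);
translate([2233, 1341, 0]) cube([56, 56, 492]);
translate([354, 415, 268]) cube([1879, 29, 200]);
translate([354, 1368, 268]) cube([1879, 29, 200]);
translate([298, 471, 268]) cube([29, 870, 200]);
translate([2260, 471, 268]) cube([29, 870, 200]);
translate([426, 415, 468]) cube([67, 982, 15]);
translate([565, 415, 468]) cube([67, 982, 15]);
translate([704, 415, 468]) cube([67, 982, 15]);
translate([843, 415, 468]) cube([67, 982, 15]);
translate([982, 415, 468]) cube([67, 982, 15]);
translate([1121, 415, 468]) cube([67, 982, 15]);
translate([1260, 415, 468]) cube([67, 982, 15]);
translate([1399, 415, 468]) cube([67, 982, 15]);
translate([1538, 415, 468]) cube([67, 982, 15]);
translate([1677, 415, 468]) cube([67, 982, 15]);
translate([1816, 415, 468]) cube([67, 982, 15]);
translate([1955, 415, 468]) cube([67, 982, 15]);
translate([2094, 415, 468]) cube([67, 982, 15]);


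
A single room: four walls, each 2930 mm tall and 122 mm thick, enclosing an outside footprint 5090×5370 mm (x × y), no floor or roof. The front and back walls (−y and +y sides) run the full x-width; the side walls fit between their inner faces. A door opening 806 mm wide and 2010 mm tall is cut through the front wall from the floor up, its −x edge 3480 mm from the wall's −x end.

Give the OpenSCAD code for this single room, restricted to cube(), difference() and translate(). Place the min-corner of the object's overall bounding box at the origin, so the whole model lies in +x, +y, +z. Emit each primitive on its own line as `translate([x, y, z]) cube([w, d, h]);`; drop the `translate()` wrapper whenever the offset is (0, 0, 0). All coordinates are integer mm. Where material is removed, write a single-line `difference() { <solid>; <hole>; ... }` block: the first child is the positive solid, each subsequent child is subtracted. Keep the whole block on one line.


difference() { cube([5090, 122, 2930]); translate([3480, 0, 0]) cube([806, 122, 2010]); }
translate([0, 5248, 0]) cube([5090, 122, 2930]);
translate([0, 122, 0]) cube([122, 5126, 2930]);
translate([4968, 122, 0]) cube([122, 5126, 2930]);


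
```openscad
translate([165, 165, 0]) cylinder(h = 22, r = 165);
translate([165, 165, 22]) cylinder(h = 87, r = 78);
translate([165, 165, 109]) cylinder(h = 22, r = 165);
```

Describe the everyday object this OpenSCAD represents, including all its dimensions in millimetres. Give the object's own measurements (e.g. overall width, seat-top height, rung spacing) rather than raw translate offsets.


A spool: two coaxial disc flanges of radius 165 mm and thickness 22 mm, joined by a core cylinder of radius 78 mm and height 87 mm. The lower flange rests on z = 0 and the three cylinders share a vertical axis.


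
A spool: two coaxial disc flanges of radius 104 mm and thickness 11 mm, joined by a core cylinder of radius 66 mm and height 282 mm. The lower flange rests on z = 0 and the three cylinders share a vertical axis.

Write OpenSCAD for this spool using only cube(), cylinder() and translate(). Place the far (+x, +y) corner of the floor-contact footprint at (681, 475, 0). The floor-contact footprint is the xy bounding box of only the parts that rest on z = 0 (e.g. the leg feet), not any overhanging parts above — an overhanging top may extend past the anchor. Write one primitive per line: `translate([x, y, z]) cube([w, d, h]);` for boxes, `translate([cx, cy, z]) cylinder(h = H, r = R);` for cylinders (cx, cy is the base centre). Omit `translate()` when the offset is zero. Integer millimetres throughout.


translate([577, 371, 0]) cylinder(h = 11, r = 104);
translate([577, 371, 11]) cylinder(h = 282, r = 66);
translate([577, 371, 293]) cylinder(h = 11, r = 104);


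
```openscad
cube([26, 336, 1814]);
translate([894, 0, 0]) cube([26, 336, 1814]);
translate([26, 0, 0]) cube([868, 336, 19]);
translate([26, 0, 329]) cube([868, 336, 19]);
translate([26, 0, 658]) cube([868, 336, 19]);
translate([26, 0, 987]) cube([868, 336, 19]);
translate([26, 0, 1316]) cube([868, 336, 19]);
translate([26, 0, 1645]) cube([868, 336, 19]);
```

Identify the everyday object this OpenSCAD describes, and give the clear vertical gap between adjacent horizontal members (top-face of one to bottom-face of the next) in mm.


A bookshelf. The clear shelf gap is 310 mm.

Two tall side panels with 6 horizontal boards between them — a bookshelf. The first two shelf undersides are at z = 0 and z = 329; with shelf thickness 19, the clear gap is 329 − 0 − 19 = 310 mm.


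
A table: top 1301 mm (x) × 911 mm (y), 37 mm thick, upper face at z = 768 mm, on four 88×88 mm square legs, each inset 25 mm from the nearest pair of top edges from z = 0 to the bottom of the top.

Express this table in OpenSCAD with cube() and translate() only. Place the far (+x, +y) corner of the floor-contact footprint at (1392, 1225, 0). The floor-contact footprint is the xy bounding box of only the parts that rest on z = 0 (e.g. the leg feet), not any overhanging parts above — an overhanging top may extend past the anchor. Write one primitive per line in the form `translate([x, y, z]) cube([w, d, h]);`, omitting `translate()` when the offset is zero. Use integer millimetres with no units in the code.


translate([116, 339, 731]) cube([1301, 911, 37]);
translate([141, 364, 0]) cube([88, 88, 731]);
translate([1304, 364, 0]) cube([88, 88, 731]);
translate([141, 1137, 0]) cube([88, 88, 731]);
translate([1304, 1137, 0]) cube([88, 88, 731]);


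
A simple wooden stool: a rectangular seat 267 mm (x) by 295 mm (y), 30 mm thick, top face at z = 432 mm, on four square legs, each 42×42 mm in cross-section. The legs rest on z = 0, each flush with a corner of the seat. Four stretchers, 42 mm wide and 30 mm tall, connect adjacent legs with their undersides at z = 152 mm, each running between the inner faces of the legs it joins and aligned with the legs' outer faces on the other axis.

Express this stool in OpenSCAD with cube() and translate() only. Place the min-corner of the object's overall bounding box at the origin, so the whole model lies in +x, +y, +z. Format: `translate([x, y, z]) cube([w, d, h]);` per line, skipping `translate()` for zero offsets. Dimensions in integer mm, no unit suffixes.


// leg_h = 432 - 30 = 402
// stretcher span = 267 - 2*42 = 183
translate([0, 0, 402]) cube([267, 295, 30]);
cube([42, 42, 402]);
translate([225, 0, 0]) cube([42, 42, 402]);
translate([0, 253, 0]) cube([42, 42, 402]);
translate([225, 253, 0]) cube([42, 42, 402]);
translate([42, 0, 152]) cube([183, 42, 30]);
translate([42, 253, 152]) cube([183, 42, 30]);
translate([0, 42, 152]) cube([42, 211, 30]);
translate([225, 42, 152]) cube([42, 211, 30]);


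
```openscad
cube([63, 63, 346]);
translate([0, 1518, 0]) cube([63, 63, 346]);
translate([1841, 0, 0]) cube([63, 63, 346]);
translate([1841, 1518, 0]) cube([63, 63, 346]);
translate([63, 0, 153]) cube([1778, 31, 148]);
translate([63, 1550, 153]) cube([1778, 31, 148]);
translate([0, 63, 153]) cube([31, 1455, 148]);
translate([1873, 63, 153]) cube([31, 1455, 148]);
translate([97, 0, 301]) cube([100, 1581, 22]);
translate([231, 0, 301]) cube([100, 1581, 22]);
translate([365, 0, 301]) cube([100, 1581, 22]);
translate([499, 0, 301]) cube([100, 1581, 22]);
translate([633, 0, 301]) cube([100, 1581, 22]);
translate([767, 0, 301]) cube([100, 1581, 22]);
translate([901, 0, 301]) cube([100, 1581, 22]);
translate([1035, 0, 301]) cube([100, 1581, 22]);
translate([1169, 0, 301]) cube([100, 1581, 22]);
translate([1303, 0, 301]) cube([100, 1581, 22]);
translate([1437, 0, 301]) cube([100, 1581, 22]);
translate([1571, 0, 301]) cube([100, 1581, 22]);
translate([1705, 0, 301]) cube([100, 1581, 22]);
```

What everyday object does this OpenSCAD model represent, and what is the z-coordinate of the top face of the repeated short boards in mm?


A bed frame. The slat-top height is 323 mm.

Four posts, four rails, and a row of slats — a bed frame. Slats sit on the rails at z = 153 + 148 = 301; with slat thickness 22, the top is 323 mm.


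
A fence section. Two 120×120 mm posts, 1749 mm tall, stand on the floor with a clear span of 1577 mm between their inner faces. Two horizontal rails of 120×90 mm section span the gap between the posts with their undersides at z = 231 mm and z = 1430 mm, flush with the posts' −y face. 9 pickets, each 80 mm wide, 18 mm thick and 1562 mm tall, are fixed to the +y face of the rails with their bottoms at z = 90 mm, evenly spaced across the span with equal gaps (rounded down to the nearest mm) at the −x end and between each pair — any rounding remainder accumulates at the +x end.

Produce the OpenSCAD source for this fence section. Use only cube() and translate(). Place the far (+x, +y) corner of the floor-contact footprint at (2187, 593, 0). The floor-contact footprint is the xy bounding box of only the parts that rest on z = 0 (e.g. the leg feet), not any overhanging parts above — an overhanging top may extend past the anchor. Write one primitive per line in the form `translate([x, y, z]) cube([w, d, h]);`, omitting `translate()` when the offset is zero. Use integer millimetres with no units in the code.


translate([370, 473, 0]) cube([120, 120, 1749]);
translate([2067, 473, 0]) cube([120, 120, 1749]);
translate([490, 473, 231]) cube([1577, 120, 90]);
translate([490, 473, 1430]) cube([1577, 120, 90]);
translate([575, 593, 90]) cube([80, 18, 1562]);
translate([740, 593, 90]) cube([80, 18, 1562]);
translate([905, 593, 90]) cube([80, 18, 1562]);
translate([1070, 593, 90]) cube([80, 18, 1562]);
translate([1235, 593, 90]) cube([80, 18, 1562]);
translate([1400, 593, 90]) cube([80, 18, 1562]);
translate([1565, 593, 90]) cube([80, 18, 1562]);
translate([1730, 593, 90]) cube([80, 18, 1562]);
translate([1895, 593, 90]) cube([80, 18, 1562]);


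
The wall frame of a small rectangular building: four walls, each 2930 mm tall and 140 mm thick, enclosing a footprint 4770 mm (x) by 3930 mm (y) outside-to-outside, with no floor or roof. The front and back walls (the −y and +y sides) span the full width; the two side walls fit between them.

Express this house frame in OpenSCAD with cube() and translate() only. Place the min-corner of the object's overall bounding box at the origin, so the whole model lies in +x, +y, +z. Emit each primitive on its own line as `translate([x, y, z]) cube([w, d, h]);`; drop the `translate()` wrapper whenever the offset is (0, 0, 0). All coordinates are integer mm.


cube([4770, 140, 2930]);
translate([0, 3790, 0]) cube([4770, 140, 2930]);
translate([0, 140, 0]) cube([140, 3650, 2930]);
translate([4630, 140, 0]) cube([140, 3650, 2930]);


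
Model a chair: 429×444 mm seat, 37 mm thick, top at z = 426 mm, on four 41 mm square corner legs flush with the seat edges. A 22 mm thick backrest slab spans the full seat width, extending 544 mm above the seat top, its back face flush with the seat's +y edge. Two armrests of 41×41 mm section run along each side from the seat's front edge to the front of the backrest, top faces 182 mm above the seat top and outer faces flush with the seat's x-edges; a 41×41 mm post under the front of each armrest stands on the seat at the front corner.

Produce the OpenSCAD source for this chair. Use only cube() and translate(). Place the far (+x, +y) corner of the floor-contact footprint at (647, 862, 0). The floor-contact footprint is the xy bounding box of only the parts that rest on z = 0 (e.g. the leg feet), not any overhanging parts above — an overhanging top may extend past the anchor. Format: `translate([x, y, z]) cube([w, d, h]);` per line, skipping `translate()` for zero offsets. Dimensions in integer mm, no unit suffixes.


// leg_h = 426 - 37 = 389
// arm post h = 182 - 41 = 141
translate([218, 418, 389]) cube([429, 444, 37]);
translate([218, 418, 0]) cube([41, 41, 389]);
translate([606, 418, 0]) cube([41, 41, 389]);
translate([218, 821, 0]) cube([41, 41, 389]);
translate([606, 821, 0]) cube([41, 41, 389]);
translate([218, 840, 426]) cube([429, 22, 544]);
translate([218, 418, 567]) cube([41, 422, 41]);
translate([606, 418, 567]) cube([41, 422, 41]);
translate([218, 418, 426]) cube([41, 41, 141]);
translate([606, 418, 426]) cube([41, 41, 141]);


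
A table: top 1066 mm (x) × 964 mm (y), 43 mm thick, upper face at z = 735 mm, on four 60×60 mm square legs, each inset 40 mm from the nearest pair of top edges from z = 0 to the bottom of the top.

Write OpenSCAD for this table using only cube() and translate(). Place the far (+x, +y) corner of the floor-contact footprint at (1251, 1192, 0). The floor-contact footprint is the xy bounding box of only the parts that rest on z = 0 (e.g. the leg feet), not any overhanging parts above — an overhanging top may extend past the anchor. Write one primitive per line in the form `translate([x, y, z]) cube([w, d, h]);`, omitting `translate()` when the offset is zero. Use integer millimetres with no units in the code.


translate([225, 268, 692]) cube([1066, 964, 43]);
translate([265, 308, 0]) cube([60, 60, 692]);
translate([1191, 308, 0]) cube([60, 60, 692]);
translate([265, 1132, 0]) cube([60, 60, 692]);
translate([1191, 1132, 0]) cube([60, 60, 692]);


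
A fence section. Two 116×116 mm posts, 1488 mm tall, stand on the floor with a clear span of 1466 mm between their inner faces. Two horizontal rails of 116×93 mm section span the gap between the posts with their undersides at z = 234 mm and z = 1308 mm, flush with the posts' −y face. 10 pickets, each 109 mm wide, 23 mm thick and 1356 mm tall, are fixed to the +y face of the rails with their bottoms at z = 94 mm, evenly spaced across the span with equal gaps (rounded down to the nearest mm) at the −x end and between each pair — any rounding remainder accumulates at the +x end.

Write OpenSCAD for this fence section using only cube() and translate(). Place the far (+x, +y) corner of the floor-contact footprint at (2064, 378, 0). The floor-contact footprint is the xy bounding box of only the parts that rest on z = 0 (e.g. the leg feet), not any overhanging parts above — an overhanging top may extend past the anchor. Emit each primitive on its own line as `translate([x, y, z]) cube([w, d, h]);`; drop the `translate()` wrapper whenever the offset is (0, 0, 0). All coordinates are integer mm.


translate([366, 262, 0]) cube([116, 116, 1488]);
translate([1948, 262, 0]) cube([116, 116, 1488]);
translate([482, 262, 234]) cube([1466, 116, 93]);
translate([482, 262, 1308]) cube([1466, 116, 93]);
translate([516, 378, 94]) cube([109, 23, 1356]);
translate([659, 378, 94]) cube([109, 23, 1356]);
translate([802, 378, 94]) cube([109, 23, 1356]);
translate([945, 378, 94]) cube([109, 23, 1356]);
translate([1088, 378, 94]) cube([109, 23, 1356]);
translate([1231, 378, 94]) cube([109, 23, 1356]);
translate([1374, 378, 94]) cube([109, 23, 1356]);
translate([1517, 378, 94]) cube([109, 23, 1356]);
translate([1660, 378, 94]) cube([109, 23, 1356]);
translate([1803, 378, 94]) cube([109, 23, 1356]);


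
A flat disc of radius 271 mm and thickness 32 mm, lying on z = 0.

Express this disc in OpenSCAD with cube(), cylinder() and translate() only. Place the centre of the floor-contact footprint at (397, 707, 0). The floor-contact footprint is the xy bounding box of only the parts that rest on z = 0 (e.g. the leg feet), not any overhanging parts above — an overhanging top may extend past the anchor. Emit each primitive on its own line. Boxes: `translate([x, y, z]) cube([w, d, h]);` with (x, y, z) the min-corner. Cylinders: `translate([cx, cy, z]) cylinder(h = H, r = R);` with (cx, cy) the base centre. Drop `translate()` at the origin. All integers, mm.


translate([397, 707, 0]) cylinder(h = 32, r = 271);


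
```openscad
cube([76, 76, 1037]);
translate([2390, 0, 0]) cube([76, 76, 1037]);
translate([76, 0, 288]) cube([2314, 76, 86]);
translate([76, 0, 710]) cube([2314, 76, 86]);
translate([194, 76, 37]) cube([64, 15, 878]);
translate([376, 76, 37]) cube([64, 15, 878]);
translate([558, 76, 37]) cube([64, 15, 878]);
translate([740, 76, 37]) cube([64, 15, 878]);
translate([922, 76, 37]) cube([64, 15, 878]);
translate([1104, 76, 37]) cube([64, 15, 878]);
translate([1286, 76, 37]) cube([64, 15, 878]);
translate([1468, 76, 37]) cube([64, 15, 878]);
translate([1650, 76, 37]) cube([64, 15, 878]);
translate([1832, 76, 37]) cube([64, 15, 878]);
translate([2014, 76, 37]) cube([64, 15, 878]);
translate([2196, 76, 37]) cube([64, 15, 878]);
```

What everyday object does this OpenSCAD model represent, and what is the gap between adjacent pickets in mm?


A fence section. The picket gap is 118 mm.

Two posts, two rails, 12 pickets — a fence section. Span 2314 mm holds 12 pickets of 64 mm with 13 equal gaps: ⌊(2314 − 12·64) / 13⌋ = 118 mm.


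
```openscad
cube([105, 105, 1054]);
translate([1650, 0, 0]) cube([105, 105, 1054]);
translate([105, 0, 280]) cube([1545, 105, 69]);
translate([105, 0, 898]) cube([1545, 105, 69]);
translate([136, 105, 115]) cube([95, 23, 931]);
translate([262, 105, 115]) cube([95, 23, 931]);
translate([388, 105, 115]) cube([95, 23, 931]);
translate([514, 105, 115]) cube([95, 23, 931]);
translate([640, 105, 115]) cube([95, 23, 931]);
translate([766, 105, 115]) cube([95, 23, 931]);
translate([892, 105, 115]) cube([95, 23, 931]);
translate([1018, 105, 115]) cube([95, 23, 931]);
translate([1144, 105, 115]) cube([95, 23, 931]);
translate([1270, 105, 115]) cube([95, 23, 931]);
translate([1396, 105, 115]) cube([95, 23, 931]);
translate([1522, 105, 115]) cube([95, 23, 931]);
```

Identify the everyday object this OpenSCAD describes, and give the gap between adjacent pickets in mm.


A fence section. The picket gap is 31 mm.

Two posts, two rails, 12 pickets — a fence section. Span 1545 mm holds 12 pickets of 95 mm with 13 equal gaps: ⌊(1545 − 12·95) / 13⌋ = 31 mm.


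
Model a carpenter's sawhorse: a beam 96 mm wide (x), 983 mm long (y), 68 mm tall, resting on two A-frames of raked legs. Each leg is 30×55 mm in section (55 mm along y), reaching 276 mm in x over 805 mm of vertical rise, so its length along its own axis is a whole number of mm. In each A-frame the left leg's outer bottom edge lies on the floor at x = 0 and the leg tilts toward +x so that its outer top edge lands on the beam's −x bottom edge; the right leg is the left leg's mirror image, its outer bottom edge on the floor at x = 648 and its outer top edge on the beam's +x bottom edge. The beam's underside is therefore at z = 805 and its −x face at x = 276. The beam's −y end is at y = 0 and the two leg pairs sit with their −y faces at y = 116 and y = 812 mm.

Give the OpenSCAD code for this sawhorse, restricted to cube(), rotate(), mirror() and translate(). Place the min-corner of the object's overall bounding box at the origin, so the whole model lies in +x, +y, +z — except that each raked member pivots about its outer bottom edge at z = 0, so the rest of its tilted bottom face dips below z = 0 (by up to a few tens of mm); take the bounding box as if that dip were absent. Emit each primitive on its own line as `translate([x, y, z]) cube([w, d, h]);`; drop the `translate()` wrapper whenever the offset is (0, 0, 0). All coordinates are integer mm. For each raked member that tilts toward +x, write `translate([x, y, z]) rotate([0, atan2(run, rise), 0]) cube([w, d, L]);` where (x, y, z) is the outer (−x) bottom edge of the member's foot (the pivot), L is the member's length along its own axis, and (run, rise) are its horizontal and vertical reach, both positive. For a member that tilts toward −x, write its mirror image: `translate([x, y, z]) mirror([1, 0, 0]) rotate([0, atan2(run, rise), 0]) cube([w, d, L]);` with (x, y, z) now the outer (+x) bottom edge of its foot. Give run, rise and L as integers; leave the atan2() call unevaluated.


// leg length = √(276² + 805²) = 851
// right-leg outer foot x = 2·276 + 96 = 648
// beam min-corner = (276, 0, 805)
translate([276, 0, 805]) cube([96, 983, 68]);
translate([0, 116, 0]) rotate([0, atan2(276, 805), 0]) cube([30, 55, 851]);
translate([648, 116, 0]) mirror([1, 0, 0]) rotate([0, atan2(276, 805), 0]) cube([30, 55, 851]);
translate([0, 812, 0]) rotate([0, atan2(276, 805), 0]) cube([30, 55, 851]);
translate([648, 812, 0]) mirror([1, 0, 0]) rotate([0, atan2(276, 805), 0]) cube([30, 55, 851]);


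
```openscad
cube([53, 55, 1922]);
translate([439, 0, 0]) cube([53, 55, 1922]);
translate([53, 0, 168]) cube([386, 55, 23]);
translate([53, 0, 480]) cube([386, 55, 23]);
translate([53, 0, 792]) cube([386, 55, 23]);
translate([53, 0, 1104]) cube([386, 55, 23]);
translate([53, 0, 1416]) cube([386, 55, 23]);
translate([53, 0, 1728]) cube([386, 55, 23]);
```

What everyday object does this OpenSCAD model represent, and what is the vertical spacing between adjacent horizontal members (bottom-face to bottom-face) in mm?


A ladder. The rung spacing is 312 mm.

Two tall 53×55 posts with 6 short bars between them — a ladder. Adjacent rungs sit at z = 168 and z = 480, so the spacing is 480 − 168 = 312 mm.


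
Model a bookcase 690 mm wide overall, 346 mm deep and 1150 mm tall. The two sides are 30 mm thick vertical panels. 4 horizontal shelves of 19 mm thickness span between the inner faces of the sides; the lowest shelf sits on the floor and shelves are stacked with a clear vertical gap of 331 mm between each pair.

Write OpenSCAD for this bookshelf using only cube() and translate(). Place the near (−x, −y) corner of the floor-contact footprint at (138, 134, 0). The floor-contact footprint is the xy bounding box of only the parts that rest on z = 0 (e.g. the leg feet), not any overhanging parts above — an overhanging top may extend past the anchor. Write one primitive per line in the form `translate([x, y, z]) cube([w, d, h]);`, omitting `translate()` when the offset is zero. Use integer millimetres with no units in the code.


translate([138, 134, 0]) cube([30, 346, 1150]);
translate([798, 134, 0]) cube([30, 346, 1150]);
translate([168, 134, 0]) cube([630, 346, 19]);
translate([168, 134, 350]) cube([630, 346, 19]);
translate([168, 134, 700]) cube([630, 346, 19]);
translate([168, 134, 1050]) cube([630, 346, 19]);


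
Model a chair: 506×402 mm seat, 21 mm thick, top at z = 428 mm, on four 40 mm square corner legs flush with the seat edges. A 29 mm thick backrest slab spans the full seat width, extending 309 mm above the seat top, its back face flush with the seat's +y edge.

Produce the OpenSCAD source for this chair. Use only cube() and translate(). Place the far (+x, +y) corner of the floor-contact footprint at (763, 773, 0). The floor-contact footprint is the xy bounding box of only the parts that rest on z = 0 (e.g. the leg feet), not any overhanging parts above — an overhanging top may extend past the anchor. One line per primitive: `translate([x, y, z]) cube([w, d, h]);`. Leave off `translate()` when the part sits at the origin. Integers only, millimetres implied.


// leg_h = 428 - 21 = 407
translate([257, 371, 407]) cube([506, 402, 21]);
translate([257, 371, 0]) cube([40, 40, 407]);
translate([723, 371, 0]) cube([40, 40, 407]);
translate([257, 733, 0]) cube([40, 40, 407]);
translate([723, 733, 0]) cube([40, 40, 407]);
translate([257, 744, 428]) cube([506, 29, 309]);


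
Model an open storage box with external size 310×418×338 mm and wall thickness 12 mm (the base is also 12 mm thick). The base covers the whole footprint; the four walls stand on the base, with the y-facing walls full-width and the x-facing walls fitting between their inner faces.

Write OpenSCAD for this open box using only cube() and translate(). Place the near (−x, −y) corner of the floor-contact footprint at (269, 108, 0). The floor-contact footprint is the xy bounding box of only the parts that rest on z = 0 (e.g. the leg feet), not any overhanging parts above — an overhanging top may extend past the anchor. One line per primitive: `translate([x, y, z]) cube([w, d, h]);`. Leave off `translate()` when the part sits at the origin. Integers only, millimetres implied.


translate([269, 108, 0]) cube([310, 418, 12]);
translate([269, 108, 12]) cube([310, 12, 326]);
translate([269, 514, 12]) cube([310, 12, 326]);
translate([269, 120, 12]) cube([12, 394, 326]);
translate([567, 120, 12]) cube([12, 394, 326]);


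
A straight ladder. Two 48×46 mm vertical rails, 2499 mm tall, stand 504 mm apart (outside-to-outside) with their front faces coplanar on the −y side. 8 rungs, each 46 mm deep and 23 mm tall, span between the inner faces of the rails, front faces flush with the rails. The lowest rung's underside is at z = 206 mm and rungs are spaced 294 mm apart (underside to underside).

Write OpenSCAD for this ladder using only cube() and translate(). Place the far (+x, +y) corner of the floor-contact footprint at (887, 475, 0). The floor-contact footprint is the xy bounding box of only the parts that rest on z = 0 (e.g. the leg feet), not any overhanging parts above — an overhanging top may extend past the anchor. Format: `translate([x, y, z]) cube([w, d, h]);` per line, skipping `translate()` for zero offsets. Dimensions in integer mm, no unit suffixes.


translate([383, 429, 0]) cube([48, 46, 2499]);
translate([839, 429, 0]) cube([48, 46, 2499]);
translate([431, 429, 206]) cube([408, 46, 23]);
translate([431, 429, 500]) cube([408, 46, 23]);
translate([431, 429, 794]) cube([408, 46, 23]);
translate([431, 429, 1088]) cube([408, 46, 23]);
translate([431, 429, 1382]) cube([408, 46, 23]);
translate([431, 429, 1676]) cube([408, 46, 23]);
translate([431, 429, 1970]) cube([408, 46, 23]);
translate([431, 429, 2264]) cube([408, 46, 23]);


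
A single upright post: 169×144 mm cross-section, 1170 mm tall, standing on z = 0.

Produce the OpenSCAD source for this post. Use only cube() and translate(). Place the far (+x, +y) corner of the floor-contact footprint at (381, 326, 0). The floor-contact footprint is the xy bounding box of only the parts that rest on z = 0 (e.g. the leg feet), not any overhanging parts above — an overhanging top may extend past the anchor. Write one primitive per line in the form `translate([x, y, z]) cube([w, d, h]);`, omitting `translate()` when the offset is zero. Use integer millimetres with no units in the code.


translate([212, 182, 0]) cube([169, 144, 1170]);


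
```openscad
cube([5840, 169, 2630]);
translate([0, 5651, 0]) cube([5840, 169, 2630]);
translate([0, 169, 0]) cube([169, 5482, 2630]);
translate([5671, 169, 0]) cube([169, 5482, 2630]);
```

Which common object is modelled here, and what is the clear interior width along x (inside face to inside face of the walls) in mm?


A house (or room) frame. The interior width is 5502 mm.

Four 2630 mm walls enclosing a rectangle with no floor or roof — a room or house frame. Outside width is 5840 mm and wall thickness is 169 mm, so the interior width is 5840 − 2 × 169 = 5502 mm.


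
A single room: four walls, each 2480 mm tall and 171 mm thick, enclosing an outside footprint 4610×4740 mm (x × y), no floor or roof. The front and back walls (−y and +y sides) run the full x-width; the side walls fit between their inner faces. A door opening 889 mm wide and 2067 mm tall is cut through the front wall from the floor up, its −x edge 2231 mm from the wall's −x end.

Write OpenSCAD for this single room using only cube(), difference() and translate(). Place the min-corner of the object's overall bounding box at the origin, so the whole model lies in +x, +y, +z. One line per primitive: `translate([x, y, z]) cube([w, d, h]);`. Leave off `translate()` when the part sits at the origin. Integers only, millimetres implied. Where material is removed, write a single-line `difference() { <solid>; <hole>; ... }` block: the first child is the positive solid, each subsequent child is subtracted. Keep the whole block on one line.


difference() { cube([4610, 171, 2480]); translate([2231, 0, 0]) cube([889, 171, 2067]); }
translate([0, 4569, 0]) cube([4610, 171, 2480]);
translate([0, 171, 0]) cube([171, 4398, 2480]);
translate([4439, 171, 0]) cube([171, 4398, 2480]);


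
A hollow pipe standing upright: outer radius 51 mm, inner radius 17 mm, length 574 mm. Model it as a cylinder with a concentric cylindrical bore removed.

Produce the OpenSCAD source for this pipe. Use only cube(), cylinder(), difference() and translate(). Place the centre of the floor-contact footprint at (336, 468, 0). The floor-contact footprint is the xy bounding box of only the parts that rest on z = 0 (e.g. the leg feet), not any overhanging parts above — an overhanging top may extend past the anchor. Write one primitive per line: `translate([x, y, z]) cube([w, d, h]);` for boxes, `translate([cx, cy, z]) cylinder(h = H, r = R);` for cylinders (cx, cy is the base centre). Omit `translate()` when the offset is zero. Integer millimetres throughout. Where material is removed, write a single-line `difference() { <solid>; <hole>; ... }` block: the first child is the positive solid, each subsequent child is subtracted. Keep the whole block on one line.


difference() { translate([336, 468, 0]) cylinder(h = 574, r = 51); translate([336, 468, 0]) cylinder(h = 574, r = 17); }


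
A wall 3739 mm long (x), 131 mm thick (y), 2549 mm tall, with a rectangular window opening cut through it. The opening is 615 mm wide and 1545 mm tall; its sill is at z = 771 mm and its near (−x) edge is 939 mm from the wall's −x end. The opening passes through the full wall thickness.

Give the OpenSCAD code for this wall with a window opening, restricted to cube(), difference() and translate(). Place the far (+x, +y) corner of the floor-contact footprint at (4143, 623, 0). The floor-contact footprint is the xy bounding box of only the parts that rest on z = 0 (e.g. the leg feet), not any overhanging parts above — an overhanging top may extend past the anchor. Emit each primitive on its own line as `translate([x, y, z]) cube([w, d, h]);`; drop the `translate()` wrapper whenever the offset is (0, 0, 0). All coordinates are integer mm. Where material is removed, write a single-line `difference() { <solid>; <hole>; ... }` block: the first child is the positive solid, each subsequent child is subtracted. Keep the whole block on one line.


difference() { translate([404, 492, 0]) cube([3739, 131, 2549]); translate([1343, 492, 771]) cube([615, 131, 1545]); }


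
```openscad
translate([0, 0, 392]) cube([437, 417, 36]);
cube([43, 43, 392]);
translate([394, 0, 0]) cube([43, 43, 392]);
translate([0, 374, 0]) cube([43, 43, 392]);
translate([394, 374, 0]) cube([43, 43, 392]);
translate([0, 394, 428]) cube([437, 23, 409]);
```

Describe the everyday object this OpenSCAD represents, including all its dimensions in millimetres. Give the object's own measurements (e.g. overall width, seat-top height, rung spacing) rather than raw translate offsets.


A chair. The seat is a 437×417×36 mm slab with its top at z = 428 mm, on four 43×43 mm corner legs (flush with the seat edges, standing on z = 0). A flat backrest 23 mm thick, 409 mm tall, spans the full seat width and rises from the seat top along its +y edge, rear face flush with the rear of the seat.


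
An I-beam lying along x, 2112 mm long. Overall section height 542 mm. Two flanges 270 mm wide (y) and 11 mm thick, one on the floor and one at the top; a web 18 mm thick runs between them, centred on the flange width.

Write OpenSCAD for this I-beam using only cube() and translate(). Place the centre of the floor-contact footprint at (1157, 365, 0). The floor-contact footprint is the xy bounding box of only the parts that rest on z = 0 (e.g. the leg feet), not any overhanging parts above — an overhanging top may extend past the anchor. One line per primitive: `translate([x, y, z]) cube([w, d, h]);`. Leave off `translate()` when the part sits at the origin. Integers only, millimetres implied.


translate([101, 230, 0]) cube([2112, 270, 11]);
translate([101, 356, 11]) cube([2112, 18, 520]);
translate([101, 230, 531]) cube([2112, 270, 11]);


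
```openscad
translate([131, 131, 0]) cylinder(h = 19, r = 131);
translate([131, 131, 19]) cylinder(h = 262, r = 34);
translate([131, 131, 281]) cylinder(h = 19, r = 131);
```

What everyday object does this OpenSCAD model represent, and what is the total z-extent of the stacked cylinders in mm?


A spool. The overall height is 300 mm.

Three coaxial cylinders, large–small–large — a spool. Two 19 mm flanges and a 262 mm core give 19 + 262 + 19 = 300 mm.


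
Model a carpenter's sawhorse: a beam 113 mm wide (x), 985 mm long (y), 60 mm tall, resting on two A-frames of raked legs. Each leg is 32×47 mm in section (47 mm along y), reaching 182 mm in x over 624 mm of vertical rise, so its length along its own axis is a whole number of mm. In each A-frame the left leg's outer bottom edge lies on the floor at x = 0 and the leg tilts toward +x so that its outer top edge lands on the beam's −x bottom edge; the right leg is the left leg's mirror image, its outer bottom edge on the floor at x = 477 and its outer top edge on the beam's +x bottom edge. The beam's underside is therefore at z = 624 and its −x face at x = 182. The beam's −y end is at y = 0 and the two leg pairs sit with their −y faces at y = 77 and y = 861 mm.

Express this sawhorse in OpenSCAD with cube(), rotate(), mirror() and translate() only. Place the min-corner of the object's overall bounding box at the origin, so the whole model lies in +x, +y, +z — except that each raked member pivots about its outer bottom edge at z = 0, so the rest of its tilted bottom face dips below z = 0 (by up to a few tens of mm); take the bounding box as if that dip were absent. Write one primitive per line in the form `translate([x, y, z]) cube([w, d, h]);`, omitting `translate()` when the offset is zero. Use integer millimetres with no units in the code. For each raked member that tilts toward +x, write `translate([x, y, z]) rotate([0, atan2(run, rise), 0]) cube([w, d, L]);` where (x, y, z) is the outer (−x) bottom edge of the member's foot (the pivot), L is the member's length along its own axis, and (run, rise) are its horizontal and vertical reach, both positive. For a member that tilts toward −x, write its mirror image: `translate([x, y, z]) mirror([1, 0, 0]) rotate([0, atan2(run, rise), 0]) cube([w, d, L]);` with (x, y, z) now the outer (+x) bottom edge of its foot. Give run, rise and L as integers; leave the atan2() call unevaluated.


// leg length = √(182² + 624²) = 650
// right-leg outer foot x = 2·182 + 113 = 477
// beam min-corner = (182, 0, 624)
translate([182, 0, 624]) cube([113, 985, 60]);
translate([0, 77, 0]) rotate([0, atan2(182, 624), 0]) cube([32, 47, 650]);
translate([477, 77, 0]) mirror([1, 0, 0]) rotate([0, atan2(182, 624), 0]) cube([32, 47, 650]);
translate([0, 861, 0]) rotate([0, atan2(182, 624), 0]) cube([32, 47, 650]);
translate([477, 861, 0]) mirror([1, 0, 0]) rotate([0, atan2(182, 624), 0]) cube([32, 47, 650]);


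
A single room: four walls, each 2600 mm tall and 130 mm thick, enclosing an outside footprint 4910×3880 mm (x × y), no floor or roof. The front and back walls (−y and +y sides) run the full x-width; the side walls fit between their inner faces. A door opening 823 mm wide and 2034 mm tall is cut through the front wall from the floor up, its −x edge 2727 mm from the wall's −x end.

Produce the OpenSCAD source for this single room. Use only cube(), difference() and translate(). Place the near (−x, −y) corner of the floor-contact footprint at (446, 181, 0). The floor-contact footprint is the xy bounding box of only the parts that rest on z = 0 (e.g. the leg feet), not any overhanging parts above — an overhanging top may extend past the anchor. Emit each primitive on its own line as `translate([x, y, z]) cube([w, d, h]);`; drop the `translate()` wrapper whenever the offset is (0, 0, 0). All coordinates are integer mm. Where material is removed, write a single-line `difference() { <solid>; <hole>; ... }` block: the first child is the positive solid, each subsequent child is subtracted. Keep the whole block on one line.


difference() { translate([446, 181, 0]) cube([4910, 130, 2600]); translate([3173, 181, 0]) cube([823, 130, 2034]); }
translate([446, 3931, 0]) cube([4910, 130, 2600]);
translate([446, 311, 0]) cube([130, 3620, 2600]);
translate([5226, 311, 0]) cube([130, 3620, 2600]);


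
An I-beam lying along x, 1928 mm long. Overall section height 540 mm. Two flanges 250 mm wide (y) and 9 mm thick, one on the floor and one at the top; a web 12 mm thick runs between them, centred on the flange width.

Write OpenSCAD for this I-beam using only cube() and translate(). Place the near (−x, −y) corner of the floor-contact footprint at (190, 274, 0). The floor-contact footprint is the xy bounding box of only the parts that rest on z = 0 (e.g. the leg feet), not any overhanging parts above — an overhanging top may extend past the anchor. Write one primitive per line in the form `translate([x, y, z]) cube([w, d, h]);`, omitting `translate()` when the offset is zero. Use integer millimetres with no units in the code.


translate([190, 274, 0]) cube([1928, 250, 9]);
translate([190, 393, 9]) cube([1928, 12, 522]);
translate([190, 274, 531]) cube([1928, 250, 9]);
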